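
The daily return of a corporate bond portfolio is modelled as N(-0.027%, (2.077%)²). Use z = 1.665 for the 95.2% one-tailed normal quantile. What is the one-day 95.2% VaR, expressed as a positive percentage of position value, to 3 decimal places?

VaR = −μ + z·σ = −(-0.027%) + 1.665 × 2.077% = 3.485%.

3.485%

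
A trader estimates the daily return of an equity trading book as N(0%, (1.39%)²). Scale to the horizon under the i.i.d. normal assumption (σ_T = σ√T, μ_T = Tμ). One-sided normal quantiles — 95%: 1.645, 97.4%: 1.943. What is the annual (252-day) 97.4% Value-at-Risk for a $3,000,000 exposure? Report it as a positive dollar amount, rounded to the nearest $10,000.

$1,290,000

σ_{252d} = 1.39% × √252 = 22.066%.
VaR = 1.943 × 22.066% = 42.874%.
On $3,000,000: 0.42874 × $3,000,000 = $1,286,220.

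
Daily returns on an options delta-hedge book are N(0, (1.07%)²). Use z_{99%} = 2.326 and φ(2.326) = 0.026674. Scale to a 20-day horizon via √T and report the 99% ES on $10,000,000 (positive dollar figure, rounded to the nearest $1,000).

σ_{20d} = 1.07% × √20 = 4.785%.
ES multiplier = φ(z)/(1−α) = 0.026674/0.01 = 2.667.
ES = 4.785% × 2.667 = 12.762%; on $10,000,000: $1,276,200.

$1,276,000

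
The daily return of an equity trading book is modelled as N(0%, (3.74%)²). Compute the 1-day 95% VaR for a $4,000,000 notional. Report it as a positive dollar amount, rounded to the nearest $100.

$246,100

At 95% one-sided, z = 1.645.
VaR = z·σ = 1.645 × 3.74% = 6.152%.
On $4,000,000: 0.06152 × $4,000,000 = $246,080.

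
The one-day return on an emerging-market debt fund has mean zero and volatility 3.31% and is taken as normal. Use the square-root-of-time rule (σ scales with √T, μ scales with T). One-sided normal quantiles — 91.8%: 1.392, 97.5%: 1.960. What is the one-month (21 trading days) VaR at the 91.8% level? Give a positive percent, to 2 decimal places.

21.11%

σ_{21d} = 3.31% × √21 = 15.168%.
VaR = 1.392 × 15.168% = 21.114%.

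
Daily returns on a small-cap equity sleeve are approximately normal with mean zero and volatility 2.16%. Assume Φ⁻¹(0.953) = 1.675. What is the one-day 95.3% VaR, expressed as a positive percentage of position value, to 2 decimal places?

3.62%

VaR = z·σ = 1.675 × 2.16% = 3.618%.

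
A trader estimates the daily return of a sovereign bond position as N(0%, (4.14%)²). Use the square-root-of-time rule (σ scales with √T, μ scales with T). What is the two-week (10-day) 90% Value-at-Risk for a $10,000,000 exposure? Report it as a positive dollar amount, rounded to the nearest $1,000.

At 90%, z = 1.282.
σ_{10d} = 4.14% × √10 = 13.092%.
VaR = 1.282 × 13.092% = 16.784%.
On $10,000,000: 0.16784 × $10,000,000 = $1,678,400.

$1,678,000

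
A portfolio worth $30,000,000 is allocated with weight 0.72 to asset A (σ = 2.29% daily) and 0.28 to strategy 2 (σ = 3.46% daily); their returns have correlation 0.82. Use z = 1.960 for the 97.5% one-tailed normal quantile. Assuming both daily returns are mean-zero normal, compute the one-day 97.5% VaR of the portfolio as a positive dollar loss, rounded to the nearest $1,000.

$1,473,000

σ_p² = 0.72²·2.29² + 0.28²·3.46² + 2·0.82·0.72·0.28·2.29·3.46 = 6.2768 (%²).
σ_p = √6.2768 = 2.505%.
VaR = 1.960 × 2.505% = 4.910%; on $30,000,000 that is $1,473,000.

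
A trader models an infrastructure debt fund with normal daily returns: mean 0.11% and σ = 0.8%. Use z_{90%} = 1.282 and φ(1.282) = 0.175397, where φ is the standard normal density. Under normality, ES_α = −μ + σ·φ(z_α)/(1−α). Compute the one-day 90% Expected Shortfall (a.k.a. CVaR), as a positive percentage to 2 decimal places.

Tail multiplier: φ(z)/(1−α) = 0.175397 / 0.1 = 1.754.
ES = −(0.11%) + 0.8% × 1.754 = 1.293%.

1.29%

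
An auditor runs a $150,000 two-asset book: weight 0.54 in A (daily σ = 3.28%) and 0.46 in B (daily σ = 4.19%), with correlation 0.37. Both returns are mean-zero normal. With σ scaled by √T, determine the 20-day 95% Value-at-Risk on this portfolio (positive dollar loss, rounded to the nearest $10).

σ_p = √(0.54²·3.28² + 0.46²·4.19² + 2·0.37·0.54·0.46·3.28·4.19) = 3.062%.
σ_{20d} = 3.062% × √20 = 13.694%.
z(95%) = 1.645.
VaR = 1.645 × 13.694% = 22.527%; on $150,000 that is $33,790.

$33,790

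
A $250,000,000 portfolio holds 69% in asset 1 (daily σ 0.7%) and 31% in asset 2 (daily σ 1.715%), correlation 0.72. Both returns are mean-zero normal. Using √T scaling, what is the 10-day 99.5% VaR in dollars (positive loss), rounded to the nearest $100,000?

σ_p = √(0.69²·0.7² + 0.31²·1.715² + 2·0.72·0.69·0.31·0.7·1.715) = 0.941%.
σ_{10d} = 0.941% × √10 = 2.976%.
z(99.5%) = 2.576.
VaR = 2.576 × 2.976% = 7.666%; on $250,000,000 that is $19,165,000.

$19,200,000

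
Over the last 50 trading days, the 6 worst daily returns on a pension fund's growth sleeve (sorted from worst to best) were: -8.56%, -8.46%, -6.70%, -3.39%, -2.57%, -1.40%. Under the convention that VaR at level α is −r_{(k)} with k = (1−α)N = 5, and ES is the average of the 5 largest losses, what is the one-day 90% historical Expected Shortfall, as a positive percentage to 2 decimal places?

5.94%

The 5 worst returns sum to -29.68%.
ES = −(-29.68%) / 5 = 5.936% ≈ 5.94%.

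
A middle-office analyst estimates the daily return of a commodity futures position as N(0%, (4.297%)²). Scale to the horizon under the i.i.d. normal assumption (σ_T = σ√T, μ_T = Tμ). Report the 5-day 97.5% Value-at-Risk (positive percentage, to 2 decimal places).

18.83%

At 97.5%, z = 1.960.
σ_{5d} = 4.297% × √5 = 9.608%.
VaR = 1.960 × 9.608% = 18.832%.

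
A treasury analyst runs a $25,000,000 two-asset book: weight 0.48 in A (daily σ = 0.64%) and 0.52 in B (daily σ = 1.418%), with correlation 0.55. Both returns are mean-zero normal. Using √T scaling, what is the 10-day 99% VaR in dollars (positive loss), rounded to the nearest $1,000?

σ_p = √(0.48²·0.64² + 0.52²·1.418² + 2·0.55·0.48·0.52·0.64·1.418) = 0.942%.
σ_{10d} = 0.942% × √10 = 2.979%.
z(99%) = 2.326.
VaR = 2.326 × 2.979% = 6.929%; on $25,000,000 that is $1,732,250.

$1,732,000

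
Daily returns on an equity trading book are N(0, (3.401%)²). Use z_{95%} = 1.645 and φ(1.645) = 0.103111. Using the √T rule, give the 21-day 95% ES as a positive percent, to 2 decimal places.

32.14%

σ_{21d} = 3.401% × √21 = 15.585%.
ES multiplier = φ(z)/(1−α) = 0.103111/0.05 = 2.062.
ES = 15.585% × 2.062 = 32.136%.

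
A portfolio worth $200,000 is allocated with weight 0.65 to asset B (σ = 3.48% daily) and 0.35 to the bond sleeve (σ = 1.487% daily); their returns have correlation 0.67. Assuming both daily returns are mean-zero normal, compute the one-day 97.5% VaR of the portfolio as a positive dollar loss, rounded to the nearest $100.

$10,300

σ_p² = 0.65²·3.48² + 0.35²·1.487² + 2·0.67·0.65·0.35·3.48·1.487 = 6.9650 (%²).
σ_p = √6.9650 = 2.639%.
At 97.5%, z = 1.960.
VaR = 1.960 × 2.639% = 5.172%; on $200,000 that is $10,344.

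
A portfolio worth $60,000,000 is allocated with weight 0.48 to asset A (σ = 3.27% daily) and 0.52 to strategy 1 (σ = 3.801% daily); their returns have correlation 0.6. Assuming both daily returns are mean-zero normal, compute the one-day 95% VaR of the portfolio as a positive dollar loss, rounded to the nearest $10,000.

σ_p² = 0.48²·3.27² + 0.52²·3.801² + 2·0.6·0.48·0.52·3.27·3.801 = 10.0931 (%²).
σ_p = √10.0931 = 3.177%.
At 95%, z = 1.645.
VaR = 1.645 × 3.177% = 5.226%; on $60,000,000 that is $3,135,600.

$3,140,000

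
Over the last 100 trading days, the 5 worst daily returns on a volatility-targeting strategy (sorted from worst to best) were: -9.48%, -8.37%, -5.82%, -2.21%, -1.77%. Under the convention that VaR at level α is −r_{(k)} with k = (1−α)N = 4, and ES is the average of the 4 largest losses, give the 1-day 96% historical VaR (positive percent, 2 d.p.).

2.21%

k = 4; the 4th lowest return is -2.21%, so VaR = 2.21%.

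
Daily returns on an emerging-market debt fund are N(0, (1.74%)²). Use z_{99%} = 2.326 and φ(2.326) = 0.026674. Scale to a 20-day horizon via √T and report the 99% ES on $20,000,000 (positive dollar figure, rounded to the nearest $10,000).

σ_{20d} = 1.74% × √20 = 7.782%.
ES multiplier = φ(z)/(1−α) = 0.026674/0.01 = 2.667.
ES = 7.782% × 2.667 = 20.755%; on $20,000,000: $4,151,000.

$4,150,000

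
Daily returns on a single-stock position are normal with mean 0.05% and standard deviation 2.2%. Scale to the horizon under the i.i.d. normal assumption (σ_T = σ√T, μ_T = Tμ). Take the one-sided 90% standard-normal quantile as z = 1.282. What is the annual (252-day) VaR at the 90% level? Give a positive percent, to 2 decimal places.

32.17%

σ_{252d} = 2.2% × √252 = 34.924%; μ_{252d} = 252 × 0.05% = 12.600%.
VaR = −(12.600%) + 1.282 × 34.924% = 32.173%.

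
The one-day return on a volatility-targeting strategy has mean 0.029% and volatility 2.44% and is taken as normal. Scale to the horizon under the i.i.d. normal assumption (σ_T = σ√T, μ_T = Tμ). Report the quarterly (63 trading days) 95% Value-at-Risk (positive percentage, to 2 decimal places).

30.03%

At 95%, z = 1.645.
σ_{63d} = 2.44% × √63 = 19.367%; μ_{63d} = 63 × 0.029% = 1.827%.
VaR = −(1.827%) + 1.645 × 19.367% = 30.032%.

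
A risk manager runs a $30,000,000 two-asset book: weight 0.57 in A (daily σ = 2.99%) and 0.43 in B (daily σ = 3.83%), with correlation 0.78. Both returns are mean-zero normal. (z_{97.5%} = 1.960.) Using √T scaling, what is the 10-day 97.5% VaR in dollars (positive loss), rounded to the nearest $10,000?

$5,880,000

σ_p = √(0.57²·2.99² + 0.43²·3.83² + 2·0.78·0.57·0.43·2.99·3.83) = 3.162%.
σ_{10d} = 3.162% × √10 = 9.999%.
VaR = 1.960 × 9.999% = 19.598%; on $30,000,000 that is $5,879,400.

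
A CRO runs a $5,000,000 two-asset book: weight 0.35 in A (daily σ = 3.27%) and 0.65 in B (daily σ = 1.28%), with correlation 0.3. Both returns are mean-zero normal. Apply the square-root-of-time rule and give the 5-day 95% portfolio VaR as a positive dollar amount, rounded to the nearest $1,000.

$295,000

σ_p = √(0.35²·3.27² + 0.65²·1.28² + 2·0.3·0.35·0.65·3.27·1.28) = 1.604%.
σ_{5d} = 1.604% × √5 = 3.587%.
z(95%) = 1.645.
VaR = 1.645 × 3.587% = 5.901%; on $5,000,000 that is $295,050.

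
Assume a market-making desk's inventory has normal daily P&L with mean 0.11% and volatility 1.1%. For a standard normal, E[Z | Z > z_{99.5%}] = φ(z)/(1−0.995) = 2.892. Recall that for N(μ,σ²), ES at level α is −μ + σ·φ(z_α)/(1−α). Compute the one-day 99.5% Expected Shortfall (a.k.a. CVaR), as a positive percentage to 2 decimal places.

3.07%

ES = −(0.11%) + 1.1% × 2.892 = 3.071%.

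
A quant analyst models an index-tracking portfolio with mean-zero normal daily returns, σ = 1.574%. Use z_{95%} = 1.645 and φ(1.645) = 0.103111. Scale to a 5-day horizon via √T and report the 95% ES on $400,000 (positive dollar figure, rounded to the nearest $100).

σ_{5d} = 1.574% × √5 = 3.520%.
ES multiplier = φ(z)/(1−α) = 0.103111/0.05 = 2.062.
ES = 3.520% × 2.062 = 7.258%; on $400,000: $29,032.

$29,000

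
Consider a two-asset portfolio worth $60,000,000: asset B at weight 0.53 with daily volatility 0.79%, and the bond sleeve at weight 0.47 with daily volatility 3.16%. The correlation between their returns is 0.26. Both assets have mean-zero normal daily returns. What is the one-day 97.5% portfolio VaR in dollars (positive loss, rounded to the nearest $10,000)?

σ_p² = 0.53²·0.79² + 0.47²·3.16² + 2·0.26·0.53·0.47·0.79·3.16 = 2.7045 (%²).
σ_p = √2.7045 = 1.645%.
At 97.5%, z = 1.960.
VaR = 1.960 × 1.645% = 3.224%; on $60,000,000 that is $1,934,400.

$1,930,000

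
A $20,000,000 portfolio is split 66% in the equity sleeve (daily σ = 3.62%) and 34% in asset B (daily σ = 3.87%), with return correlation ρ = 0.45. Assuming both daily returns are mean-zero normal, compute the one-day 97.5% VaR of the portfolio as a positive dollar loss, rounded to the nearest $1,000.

σ_p² = 0.66²·3.62² + 0.34²·3.87² + 2·0.45·0.66·0.34·3.62·3.87 = 10.2689 (%²).
σ_p = √10.2689 = 3.205%.
At 97.5%, z = 1.960.
VaR = 1.960 × 3.205% = 6.282%; on $20,000,000 that is $1,256,400.

$1,256,000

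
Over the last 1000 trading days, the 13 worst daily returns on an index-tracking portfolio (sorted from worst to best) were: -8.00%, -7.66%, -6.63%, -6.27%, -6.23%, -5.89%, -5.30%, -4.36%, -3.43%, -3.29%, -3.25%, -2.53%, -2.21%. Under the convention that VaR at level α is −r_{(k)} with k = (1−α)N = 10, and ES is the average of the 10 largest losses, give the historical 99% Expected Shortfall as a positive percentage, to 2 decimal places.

5.71%

The 10 worst returns sum to -57.06%.
ES = −(-57.06%) / 10 = 5.706% ≈ 5.71%.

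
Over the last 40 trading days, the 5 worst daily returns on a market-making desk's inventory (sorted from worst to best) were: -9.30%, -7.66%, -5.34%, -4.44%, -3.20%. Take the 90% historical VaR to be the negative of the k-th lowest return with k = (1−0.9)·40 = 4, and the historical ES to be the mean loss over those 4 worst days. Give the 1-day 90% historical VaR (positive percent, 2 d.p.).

k = 4; the 4th lowest return is -4.44%, so VaR = 4.44%.

4.44%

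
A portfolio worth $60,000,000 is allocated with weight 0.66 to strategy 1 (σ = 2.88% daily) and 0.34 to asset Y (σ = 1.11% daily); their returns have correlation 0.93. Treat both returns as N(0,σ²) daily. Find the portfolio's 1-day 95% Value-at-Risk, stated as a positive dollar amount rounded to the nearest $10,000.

$2,230,000

σ_p² = 0.66²·2.88² + 0.34²·1.11² + 2·0.93·0.66·0.34·2.88·1.11 = 5.0898 (%²).
σ_p = √5.0898 = 2.256%.
At 95%, z = 1.645.
VaR = 1.645 × 2.256% = 3.711%; on $60,000,000 that is $2,226,600.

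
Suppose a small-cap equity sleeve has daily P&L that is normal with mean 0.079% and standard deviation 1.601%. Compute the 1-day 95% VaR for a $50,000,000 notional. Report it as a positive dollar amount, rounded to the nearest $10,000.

$1,280,000

At 95% one-sided, z = 1.645.
VaR = −μ + z·σ = −(0.079%) + 1.645 × 1.601% = 2.555%.
On $50,000,000: 0.02555 × $50,000,000 = $1,277,500.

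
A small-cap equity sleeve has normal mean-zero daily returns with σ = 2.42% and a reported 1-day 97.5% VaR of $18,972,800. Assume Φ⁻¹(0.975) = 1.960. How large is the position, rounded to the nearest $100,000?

$400,000,000

VaR as a fraction of value: z·σ = 1.960 × 2.42% = 4.7432%.
Position = $18,972,800 / 0.047432 = $400,000,000.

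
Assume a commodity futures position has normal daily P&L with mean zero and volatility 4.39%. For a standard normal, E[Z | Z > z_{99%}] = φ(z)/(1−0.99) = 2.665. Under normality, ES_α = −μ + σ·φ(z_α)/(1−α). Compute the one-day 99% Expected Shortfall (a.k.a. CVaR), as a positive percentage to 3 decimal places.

11.699%

ES = 4.39% × 2.665 = 11.699%.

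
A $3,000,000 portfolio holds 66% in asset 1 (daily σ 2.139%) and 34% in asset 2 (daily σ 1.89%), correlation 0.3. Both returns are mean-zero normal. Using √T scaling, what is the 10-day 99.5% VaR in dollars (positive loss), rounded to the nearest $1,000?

$420,000

σ_p = √(0.66²·2.139² + 0.34²·1.89² + 2·0.3·0.66·0.34·2.139·1.89) = 1.718%.
σ_{10d} = 1.718% × √10 = 5.433%.
z(99.5%) = 2.576.
VaR = 2.576 × 5.433% = 13.995%; on $3,000,000 that is $419,850.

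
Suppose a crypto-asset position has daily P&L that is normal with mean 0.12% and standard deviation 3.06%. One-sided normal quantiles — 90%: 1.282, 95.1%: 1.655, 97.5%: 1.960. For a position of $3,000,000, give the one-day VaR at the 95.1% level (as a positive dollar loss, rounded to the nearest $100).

$148,300

VaR = −μ + z·σ = −(0.12%) + 1.655 × 3.06% = 4.944%.
On $3,000,000: 0.04944 × $3,000,000 = $148,320.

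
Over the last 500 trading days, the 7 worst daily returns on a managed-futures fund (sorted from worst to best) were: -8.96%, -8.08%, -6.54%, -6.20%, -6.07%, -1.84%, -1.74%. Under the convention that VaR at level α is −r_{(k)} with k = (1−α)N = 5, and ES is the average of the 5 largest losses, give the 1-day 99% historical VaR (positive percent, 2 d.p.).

k = 5; the 5th lowest return is -6.07%, so VaR = 6.07%.

6.07%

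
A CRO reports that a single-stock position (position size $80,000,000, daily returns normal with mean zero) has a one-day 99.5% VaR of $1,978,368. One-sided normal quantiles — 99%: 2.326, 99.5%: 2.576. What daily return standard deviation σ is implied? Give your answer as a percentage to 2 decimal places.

VaR as a fraction: $1,978,368 / $80,000,000 = 2.473%.
σ = VaR / z = 2.473% / 2.576 = 0.960%.

0.96%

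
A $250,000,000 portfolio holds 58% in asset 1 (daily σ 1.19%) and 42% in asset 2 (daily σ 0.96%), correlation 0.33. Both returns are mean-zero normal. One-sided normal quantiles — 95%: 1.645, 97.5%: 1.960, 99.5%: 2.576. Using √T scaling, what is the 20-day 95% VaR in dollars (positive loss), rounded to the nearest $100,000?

$16,700,000

σ_p = √(0.58²·1.19² + 0.42²·0.96² + 2·0.33·0.58·0.42·1.19·0.96) = 0.907%.
σ_{20d} = 0.907% × √20 = 4.056%.
VaR = 1.645 × 4.056% = 6.672%; on $250,000,000 that is $16,680,000.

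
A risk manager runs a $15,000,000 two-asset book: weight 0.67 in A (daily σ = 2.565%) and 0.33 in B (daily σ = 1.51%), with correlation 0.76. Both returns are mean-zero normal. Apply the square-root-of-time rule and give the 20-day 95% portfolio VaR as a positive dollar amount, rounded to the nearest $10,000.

$2,340,000

σ_p = √(0.67²·2.565² + 0.33²·1.51² + 2·0.76·0.67·0.33·2.565·1.51) = 2.122%.
σ_{20d} = 2.122% × √20 = 9.490%.
z(95%) = 1.645.
VaR = 1.645 × 9.490% = 15.611%; on $15,000,000 that is $2,341,650.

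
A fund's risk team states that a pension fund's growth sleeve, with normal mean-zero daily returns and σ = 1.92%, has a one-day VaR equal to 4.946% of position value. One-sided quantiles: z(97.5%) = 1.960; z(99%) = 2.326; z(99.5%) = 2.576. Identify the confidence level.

Implied z = VaR/σ = 4.946 / 1.92 = 2.576.
This matches z(99.5%) = 2.576.

99.5%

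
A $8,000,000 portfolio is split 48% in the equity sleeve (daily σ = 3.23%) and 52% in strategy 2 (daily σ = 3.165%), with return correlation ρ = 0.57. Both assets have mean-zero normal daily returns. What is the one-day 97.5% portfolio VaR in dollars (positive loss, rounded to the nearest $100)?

σ_p² = 0.48²·3.23² + 0.52²·3.165² + 2·0.57·0.48·0.52·3.23·3.165 = 8.0213 (%²).
σ_p = √8.0213 = 2.832%.
At 97.5%, z = 1.960.
VaR = 1.960 × 2.832% = 5.551%; on $8,000,000 that is $444,080.

$444,100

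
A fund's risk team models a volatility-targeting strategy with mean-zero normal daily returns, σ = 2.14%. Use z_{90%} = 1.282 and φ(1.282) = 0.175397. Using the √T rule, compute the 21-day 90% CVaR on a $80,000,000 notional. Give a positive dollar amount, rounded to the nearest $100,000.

σ_{21d} = 2.14% × √21 = 9.807%.
ES multiplier = φ(z)/(1−α) = 0.175397/0.1 = 1.754.
ES = 9.807% × 1.754 = 17.201%; on $80,000,000: $13,760,800.

$13,800,000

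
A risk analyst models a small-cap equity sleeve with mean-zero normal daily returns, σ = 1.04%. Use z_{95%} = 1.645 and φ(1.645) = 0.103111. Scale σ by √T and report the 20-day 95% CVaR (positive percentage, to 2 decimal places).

σ_{20d} = 1.04% × √20 = 4.651%.
ES multiplier = φ(z)/(1−α) = 0.103111/0.05 = 2.062.
ES = 4.651% × 2.062 = 9.590%.

9.59%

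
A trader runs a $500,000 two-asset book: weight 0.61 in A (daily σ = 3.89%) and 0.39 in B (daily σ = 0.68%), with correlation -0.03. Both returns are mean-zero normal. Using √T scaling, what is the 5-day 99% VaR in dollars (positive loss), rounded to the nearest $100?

σ_p = √(0.61²·3.89² + 0.39²·0.68² + 2·-0.03·0.61·0.39·3.89·0.68) = 2.380%.
σ_{5d} = 2.380% × √5 = 5.322%.
z(99%) = 2.326.
VaR = 2.326 × 5.322% = 12.379%; on $500,000 that is $61,895.

$61,900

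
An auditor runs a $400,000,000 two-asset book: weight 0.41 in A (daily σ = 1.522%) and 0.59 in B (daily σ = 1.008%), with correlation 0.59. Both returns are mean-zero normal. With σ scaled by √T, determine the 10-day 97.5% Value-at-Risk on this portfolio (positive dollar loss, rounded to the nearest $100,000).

σ_p = √(0.41²·1.522² + 0.59²·1.008² + 2·0.59·0.41·0.59·1.522·1.008) = 1.087%.
σ_{10d} = 1.087% × √10 = 3.437%.
z(97.5%) = 1.960.
VaR = 1.960 × 3.437% = 6.737%; on $400,000,000 that is $26,948,000.

$26,900,000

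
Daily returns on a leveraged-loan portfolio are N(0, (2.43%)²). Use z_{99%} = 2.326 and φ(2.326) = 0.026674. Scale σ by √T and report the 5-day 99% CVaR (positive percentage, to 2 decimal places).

σ_{5d} = 2.43% × √5 = 5.434%.
ES multiplier = φ(z)/(1−α) = 0.026674/0.01 = 2.667.
ES = 5.434% × 2.667 = 14.492%.

14.49%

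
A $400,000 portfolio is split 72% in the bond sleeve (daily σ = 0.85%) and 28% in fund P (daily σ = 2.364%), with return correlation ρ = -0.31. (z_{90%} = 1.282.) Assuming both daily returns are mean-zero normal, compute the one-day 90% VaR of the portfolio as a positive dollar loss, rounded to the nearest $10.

σ_p² = 0.72²·0.85² + 0.28²·2.364² + 2·-0.31·0.72·0.28·0.85·2.364 = 0.5615 (%²).
σ_p = √0.5615 = 0.749%.
VaR = 1.282 × 0.749% = 0.960%; on $400,000 that is $3,840.

$3,840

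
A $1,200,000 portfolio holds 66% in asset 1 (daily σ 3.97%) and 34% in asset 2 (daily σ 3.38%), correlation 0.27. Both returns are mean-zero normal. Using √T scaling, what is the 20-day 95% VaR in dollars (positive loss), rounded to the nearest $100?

$276,500

σ_p = √(0.66²·3.97² + 0.34²·3.38² + 2·0.27·0.66·0.34·3.97·3.38) = 3.132%.
σ_{20d} = 3.132% × √20 = 14.007%.
z(95%) = 1.645.
VaR = 1.645 × 14.007% = 23.042%; on $1,200,000 that is $276,504.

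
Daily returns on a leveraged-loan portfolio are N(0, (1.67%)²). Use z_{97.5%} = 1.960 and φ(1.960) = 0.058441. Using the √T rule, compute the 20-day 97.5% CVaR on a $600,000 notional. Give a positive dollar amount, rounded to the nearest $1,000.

σ_{20d} = 1.67% × √20 = 7.468%.
ES multiplier = φ(z)/(1−α) = 0.058441/0.025 = 2.338.
ES = 7.468% × 2.338 = 17.460%; on $600,000: $104,760.

$105,000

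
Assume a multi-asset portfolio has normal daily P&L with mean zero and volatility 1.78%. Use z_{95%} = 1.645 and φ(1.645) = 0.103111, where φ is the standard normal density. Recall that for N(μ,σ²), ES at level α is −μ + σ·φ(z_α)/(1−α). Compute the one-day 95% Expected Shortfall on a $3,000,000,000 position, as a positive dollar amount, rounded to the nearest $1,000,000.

Tail multiplier: φ(z)/(1−α) = 0.103111 / 0.05 = 2.062.
ES = 1.78% × 2.062 = 3.670%.
On $3,000,000,000: 0.03670 × $3,000,000,000 = $110,100,000.

$110,000,000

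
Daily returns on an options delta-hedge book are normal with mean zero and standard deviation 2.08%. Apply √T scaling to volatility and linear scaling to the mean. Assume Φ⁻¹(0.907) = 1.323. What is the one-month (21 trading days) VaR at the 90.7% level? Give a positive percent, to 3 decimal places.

12.611%

σ_{21d} = 2.08% × √21 = 9.532%.
VaR = 1.323 × 9.532% = 12.611%.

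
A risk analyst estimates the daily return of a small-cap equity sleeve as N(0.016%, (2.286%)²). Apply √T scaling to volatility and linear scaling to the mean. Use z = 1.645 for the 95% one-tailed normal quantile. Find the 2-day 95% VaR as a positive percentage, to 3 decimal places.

5.286%

σ_{2d} = 2.286% × √2 = 3.233%; μ_{2d} = 2 × 0.016% = 0.032%.
VaR = −(0.032%) + 1.645 × 3.233% = 5.286%.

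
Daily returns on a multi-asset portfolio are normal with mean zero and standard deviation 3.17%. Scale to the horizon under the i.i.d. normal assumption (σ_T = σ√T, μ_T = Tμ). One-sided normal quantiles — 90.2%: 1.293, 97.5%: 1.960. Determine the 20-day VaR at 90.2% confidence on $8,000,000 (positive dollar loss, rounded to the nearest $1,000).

$1,466,000

σ_{20d} = 3.17% × √20 = 14.177%.
VaR = 1.293 × 14.177% = 18.331%.
On $8,000,000: 0.18331 × $8,000,000 = $1,466,480.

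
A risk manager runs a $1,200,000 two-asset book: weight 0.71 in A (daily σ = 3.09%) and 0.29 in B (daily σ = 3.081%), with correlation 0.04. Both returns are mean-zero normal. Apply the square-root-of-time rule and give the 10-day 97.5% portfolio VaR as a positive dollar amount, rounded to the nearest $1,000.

σ_p = √(0.71²·3.09² + 0.29²·3.081² + 2·0.04·0.71·0.29·3.09·3.081) = 2.402%.
σ_{10d} = 2.402% × √10 = 7.596%.
z(97.5%) = 1.960.
VaR = 1.960 × 7.596% = 14.888%; on $1,200,000 that is $178,656.

$179,000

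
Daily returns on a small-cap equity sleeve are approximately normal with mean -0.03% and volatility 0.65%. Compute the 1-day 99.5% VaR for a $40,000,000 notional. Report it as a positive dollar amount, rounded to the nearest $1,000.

$682,000

At 99.5% one-sided, z = 2.576.
VaR = −μ + z·σ = −(-0.03%) + 2.576 × 0.65% = 1.704%.
On $40,000,000: 0.01704 × $40,000,000 = $681,600.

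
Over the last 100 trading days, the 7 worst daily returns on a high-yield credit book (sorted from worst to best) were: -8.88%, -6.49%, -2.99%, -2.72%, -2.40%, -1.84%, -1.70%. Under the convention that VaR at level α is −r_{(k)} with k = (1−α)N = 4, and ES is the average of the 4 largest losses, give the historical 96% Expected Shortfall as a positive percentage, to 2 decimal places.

5.27%

The 4 worst returns sum to -21.08%.
ES = −(-21.08%) / 4 = 5.27%.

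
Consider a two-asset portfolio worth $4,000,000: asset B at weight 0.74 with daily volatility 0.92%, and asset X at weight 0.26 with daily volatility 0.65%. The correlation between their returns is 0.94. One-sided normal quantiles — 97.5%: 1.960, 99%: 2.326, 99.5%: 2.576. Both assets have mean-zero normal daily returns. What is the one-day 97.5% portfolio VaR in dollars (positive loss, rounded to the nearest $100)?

$66,000

σ_p² = 0.74²·0.92² + 0.26²·0.65² + 2·0.94·0.74·0.26·0.92·0.65 = 0.7084 (%²).
σ_p = √0.7084 = 0.842%.
VaR = 1.960 × 0.842% = 1.650%; on $4,000,000 that is $66,000.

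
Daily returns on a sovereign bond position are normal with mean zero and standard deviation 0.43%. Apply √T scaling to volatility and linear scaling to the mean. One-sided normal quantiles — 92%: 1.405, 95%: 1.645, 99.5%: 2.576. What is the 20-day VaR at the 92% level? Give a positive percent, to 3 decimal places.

2.702%

σ_{20d} = 0.43% × √20 = 1.923%.
VaR = 1.405 × 1.923% = 2.702%.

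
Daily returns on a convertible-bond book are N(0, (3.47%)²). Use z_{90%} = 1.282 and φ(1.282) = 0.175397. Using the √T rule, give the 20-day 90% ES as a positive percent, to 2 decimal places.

27.22%

σ_{20d} = 3.47% × √20 = 15.518%.
ES multiplier = φ(z)/(1−α) = 0.175397/0.1 = 1.754.
ES = 15.518% × 1.754 = 27.219%.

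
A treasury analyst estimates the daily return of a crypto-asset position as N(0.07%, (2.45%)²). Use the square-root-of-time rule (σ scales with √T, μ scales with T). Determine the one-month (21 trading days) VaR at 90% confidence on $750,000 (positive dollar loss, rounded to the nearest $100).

$96,900

At 90%, z = 1.282.
σ_{21d} = 2.45% × √21 = 11.227%; μ_{21d} = 21 × 0.07% = 1.470%.
VaR = −(1.470%) + 1.282 × 11.227% = 12.923%.
On $750,000: 0.12923 × $750,000 = $96,923.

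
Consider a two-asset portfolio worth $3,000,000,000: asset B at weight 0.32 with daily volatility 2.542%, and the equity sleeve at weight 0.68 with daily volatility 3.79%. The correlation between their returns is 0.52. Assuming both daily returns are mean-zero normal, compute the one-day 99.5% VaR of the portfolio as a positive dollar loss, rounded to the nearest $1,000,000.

σ_p² = 0.32²·2.542² + 0.68²·3.79² + 2·0.52·0.32·0.68·2.542·3.79 = 9.4839 (%²).
σ_p = √9.4839 = 3.080%.
At 99.5%, z = 2.576.
VaR = 2.576 × 3.080% = 7.934%; on $3,000,000,000 that is $238,020,000.

$238,000,000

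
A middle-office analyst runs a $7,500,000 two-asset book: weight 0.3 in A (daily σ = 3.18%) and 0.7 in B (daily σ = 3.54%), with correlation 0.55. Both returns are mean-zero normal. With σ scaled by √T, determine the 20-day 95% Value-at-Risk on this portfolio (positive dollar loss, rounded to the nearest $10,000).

$1,710,000

σ_p = √(0.3²·3.18² + 0.7²·3.54² + 2·0.55·0.3·0.7·3.18·3.54) = 3.107%.
σ_{20d} = 3.107% × √20 = 13.895%.
z(95%) = 1.645.
VaR = 1.645 × 13.895% = 22.857%; on $7,500,000 that is $1,714,275.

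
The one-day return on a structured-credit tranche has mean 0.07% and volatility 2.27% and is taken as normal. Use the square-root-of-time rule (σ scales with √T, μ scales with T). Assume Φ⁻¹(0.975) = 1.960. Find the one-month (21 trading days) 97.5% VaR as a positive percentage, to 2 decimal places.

σ_{21d} = 2.27% × √21 = 10.402%; μ_{21d} = 21 × 0.07% = 1.470%.
VaR = −(1.470%) + 1.960 × 10.402% = 18.918%.

18.92%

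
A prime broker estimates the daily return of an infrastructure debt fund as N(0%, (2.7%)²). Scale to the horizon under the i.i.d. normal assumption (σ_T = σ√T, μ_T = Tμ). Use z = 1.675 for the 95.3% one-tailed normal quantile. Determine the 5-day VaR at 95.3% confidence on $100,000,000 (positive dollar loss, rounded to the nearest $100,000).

$10,100,000

σ_{5d} = 2.7% × √5 = 6.037%.
VaR = 1.675 × 6.037% = 10.112%.
On $100,000,000: 0.10112 × $100,000,000 = $10,112,000.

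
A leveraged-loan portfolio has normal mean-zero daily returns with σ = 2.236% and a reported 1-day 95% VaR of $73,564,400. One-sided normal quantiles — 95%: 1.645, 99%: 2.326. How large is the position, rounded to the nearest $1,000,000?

VaR as a fraction of value: z·σ = 1.645 × 2.236% = 3.67822%.
Position = $73,564,400 / 0.0367822 = $2,000,000,000.

$2,000,000,000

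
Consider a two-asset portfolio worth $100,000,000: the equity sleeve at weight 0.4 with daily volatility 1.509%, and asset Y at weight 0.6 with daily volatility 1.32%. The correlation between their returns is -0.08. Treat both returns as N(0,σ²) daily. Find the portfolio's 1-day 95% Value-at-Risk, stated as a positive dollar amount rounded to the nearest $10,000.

$1,570,000

σ_p² = 0.4²·1.509² + 0.6²·1.32² + 2·-0.08·0.4·0.6·1.509·1.32 = 0.9151 (%²).
σ_p = √0.9151 = 0.957%.
At 95%, z = 1.645.
VaR = 1.645 × 0.957% = 1.574%; on $100,000,000 that is $1,574,000.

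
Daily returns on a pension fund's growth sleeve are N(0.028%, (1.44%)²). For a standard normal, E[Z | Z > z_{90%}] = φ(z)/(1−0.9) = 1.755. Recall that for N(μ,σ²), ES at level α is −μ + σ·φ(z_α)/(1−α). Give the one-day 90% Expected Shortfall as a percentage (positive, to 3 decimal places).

2.499%

ES = −(0.028%) + 1.44% × 1.755 = 2.499%.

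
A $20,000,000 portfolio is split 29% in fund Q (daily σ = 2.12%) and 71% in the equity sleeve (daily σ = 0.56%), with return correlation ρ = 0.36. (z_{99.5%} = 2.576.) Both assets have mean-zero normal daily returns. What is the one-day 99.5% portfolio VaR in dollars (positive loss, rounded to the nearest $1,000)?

$435,000

σ_p² = 0.29²·2.12² + 0.71²·0.56² + 2·0.36·0.29·0.71·2.12·0.56 = 0.7121 (%²).
σ_p = √0.7121 = 0.844%.
VaR = 2.576 × 0.844% = 2.174%; on $20,000,000 that is $434,800.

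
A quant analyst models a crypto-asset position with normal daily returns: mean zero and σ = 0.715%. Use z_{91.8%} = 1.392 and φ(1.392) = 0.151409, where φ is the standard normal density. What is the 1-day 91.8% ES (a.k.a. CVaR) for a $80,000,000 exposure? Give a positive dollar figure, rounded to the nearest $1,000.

$1,056,000

Tail multiplier: φ(z)/(1−α) = 0.151409 / 0.082 = 1.846.
ES = 0.715% × 1.846 = 1.320%.
On $80,000,000: 0.01320 × $80,000,000 = $1,056,000.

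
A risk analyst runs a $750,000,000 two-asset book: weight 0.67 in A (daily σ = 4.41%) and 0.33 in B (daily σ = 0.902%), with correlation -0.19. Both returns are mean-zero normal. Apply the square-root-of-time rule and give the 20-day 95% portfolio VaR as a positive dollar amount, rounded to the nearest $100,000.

$160,700,000

σ_p = √(0.67²·4.41² + 0.33²·0.902² + 2·-0.19·0.67·0.33·4.41·0.902) = 2.913%.
σ_{20d} = 2.913% × √20 = 13.027%.
z(95%) = 1.645.
VaR = 1.645 × 13.027% = 21.429%; on $750,000,000 that is $160,717,500.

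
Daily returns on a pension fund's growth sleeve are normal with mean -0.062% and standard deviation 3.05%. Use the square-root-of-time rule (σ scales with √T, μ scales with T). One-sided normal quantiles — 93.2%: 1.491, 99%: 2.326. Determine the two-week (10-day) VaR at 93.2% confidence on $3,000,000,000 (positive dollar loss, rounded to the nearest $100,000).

σ_{10d} = 3.05% × √10 = 9.645%; μ_{10d} = 10 × -0.062% = -0.620%.
VaR = −(-0.620%) + 1.491 × 9.645% = 15.001%.
On $3,000,000,000: 0.15001 × $3,000,000,000 = $450,030,000.

$450,000,000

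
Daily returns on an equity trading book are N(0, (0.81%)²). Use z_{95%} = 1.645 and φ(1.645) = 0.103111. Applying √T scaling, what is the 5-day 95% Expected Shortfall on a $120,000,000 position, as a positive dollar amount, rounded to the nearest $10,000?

$4,480,000

σ_{5d} = 0.81% × √5 = 1.811%.
ES multiplier = φ(z)/(1−α) = 0.103111/0.05 = 2.062.
ES = 1.811% × 2.062 = 3.734%; on $120,000,000: $4,480,800.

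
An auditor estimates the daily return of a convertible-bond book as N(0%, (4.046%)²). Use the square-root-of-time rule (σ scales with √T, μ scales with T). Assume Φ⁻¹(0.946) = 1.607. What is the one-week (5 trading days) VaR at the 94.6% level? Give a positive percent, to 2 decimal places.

σ_{5d} = 4.046% × √5 = 9.047%.
VaR = 1.607 × 9.047% = 14.539%.

14.54%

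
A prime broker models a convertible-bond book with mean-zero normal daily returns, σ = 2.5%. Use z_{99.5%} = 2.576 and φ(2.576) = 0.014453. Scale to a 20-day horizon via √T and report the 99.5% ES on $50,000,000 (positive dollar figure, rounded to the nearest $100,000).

σ_{20d} = 2.5% × √20 = 11.180%.
ES multiplier = φ(z)/(1−α) = 0.014453/0.005 = 2.891.
ES = 11.180% × 2.891 = 32.321%; on $50,000,000: $16,160,500.

$16,200,000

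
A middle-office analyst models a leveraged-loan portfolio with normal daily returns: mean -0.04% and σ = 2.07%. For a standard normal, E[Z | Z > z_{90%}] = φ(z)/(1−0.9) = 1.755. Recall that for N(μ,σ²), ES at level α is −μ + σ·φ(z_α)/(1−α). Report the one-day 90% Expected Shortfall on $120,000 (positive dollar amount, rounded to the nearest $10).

$4,410

ES = −(-0.04%) + 2.07% × 1.755 = 3.673%.
On $120,000: 0.03673 × $120,000 = $4,408.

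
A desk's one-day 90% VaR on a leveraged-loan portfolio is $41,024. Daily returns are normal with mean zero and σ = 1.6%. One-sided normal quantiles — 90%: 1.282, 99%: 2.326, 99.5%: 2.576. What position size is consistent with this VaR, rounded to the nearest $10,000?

$2,000,000

VaR as a fraction of value: z·σ = 1.282 × 1.6% = 2.0512%.
Position = $41,024 / 0.020512 = $2,000,000.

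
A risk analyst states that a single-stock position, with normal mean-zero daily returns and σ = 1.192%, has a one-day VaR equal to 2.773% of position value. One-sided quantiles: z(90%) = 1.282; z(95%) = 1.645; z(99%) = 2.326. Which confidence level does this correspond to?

99%

Implied z = VaR/σ = 2.773 / 1.192 = 2.326.
This matches z(99%) = 2.326.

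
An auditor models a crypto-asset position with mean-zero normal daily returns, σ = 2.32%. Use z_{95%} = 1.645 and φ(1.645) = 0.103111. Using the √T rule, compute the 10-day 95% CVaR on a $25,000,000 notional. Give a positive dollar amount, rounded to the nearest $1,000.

$3,782,000

σ_{10d} = 2.32% × √10 = 7.336%.
ES multiplier = φ(z)/(1−α) = 0.103111/0.05 = 2.062.
ES = 7.336% × 2.062 = 15.127%; on $25,000,000: $3,781,750.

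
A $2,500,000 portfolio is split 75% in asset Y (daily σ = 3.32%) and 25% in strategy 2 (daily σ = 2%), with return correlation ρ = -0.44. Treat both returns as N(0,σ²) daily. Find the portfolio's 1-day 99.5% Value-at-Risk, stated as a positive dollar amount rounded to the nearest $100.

σ_p² = 0.75²·3.32² + 0.25²·2² + 2·-0.44·0.75·0.25·3.32·2 = 5.3545 (%²).
σ_p = √5.3545 = 2.314%.
At 99.5%, z = 2.576.
VaR = 2.576 × 2.314% = 5.961%; on $2,500,000 that is $149,025.

$149,000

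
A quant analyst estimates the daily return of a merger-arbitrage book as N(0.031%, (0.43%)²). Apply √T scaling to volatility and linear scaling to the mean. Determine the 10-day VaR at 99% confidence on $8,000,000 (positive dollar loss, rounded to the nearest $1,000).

$228,000

At 99%, z = 2.326.
σ_{10d} = 0.43% × √10 = 1.360%; μ_{10d} = 10 × 0.031% = 0.310%.
VaR = −(0.310%) + 2.326 × 1.360% = 2.853%.
On $8,000,000: 0.02853 × $8,000,000 = $228,240.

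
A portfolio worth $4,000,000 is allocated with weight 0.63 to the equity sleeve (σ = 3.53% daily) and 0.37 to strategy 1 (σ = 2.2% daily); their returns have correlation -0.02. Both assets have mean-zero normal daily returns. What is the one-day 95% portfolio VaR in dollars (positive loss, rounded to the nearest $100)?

$154,800

σ_p² = 0.63²·3.53² + 0.37²·2.2² + 2·-0.02·0.63·0.37·3.53·2.2 = 5.5359 (%²).
σ_p = √5.5359 = 2.353%.
At 95%, z = 1.645.
VaR = 1.645 × 2.353% = 3.871%; on $4,000,000 that is $154,840.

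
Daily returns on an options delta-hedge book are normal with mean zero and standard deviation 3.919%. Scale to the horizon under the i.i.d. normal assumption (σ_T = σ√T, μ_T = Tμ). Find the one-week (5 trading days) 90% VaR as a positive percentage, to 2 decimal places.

11.23%

At 90%, z = 1.282.
σ_{5d} = 3.919% × √5 = 8.763%.
VaR = 1.282 × 8.763% = 11.234%.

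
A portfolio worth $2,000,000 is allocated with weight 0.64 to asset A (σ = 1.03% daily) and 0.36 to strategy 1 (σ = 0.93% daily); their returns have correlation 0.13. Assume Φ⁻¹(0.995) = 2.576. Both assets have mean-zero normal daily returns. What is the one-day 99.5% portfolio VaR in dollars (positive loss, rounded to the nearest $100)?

$40,000

σ_p² = 0.64²·1.03² + 0.36²·0.93² + 2·0.13·0.64·0.36·1.03·0.93 = 0.6040 (%²).
σ_p = √0.6040 = 0.777%.
VaR = 2.576 × 0.777% = 2.002%; on $2,000,000 that is $40,040.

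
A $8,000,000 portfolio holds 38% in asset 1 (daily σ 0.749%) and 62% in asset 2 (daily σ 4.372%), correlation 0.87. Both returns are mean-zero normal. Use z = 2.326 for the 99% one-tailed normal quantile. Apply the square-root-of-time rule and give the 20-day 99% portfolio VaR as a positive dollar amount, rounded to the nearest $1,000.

$2,465,000

σ_p = √(0.38²·0.749² + 0.62²·4.372² + 2·0.87·0.38·0.62·0.749·4.372) = 2.962%.
σ_{20d} = 2.962% × √20 = 13.246%.
VaR = 2.326 × 13.246% = 30.810%; on $8,000,000 that is $2,464,800.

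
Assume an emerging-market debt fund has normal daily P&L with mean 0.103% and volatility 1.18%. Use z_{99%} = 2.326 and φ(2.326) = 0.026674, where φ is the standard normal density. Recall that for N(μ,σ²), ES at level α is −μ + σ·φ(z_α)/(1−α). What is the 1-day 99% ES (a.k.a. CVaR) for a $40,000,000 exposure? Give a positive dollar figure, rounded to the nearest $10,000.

$1,220,000

Tail multiplier: φ(z)/(1−α) = 0.026674 / 0.01 = 2.667.
ES = −(0.103%) + 1.18% × 2.667 = 3.044%.
On $40,000,000: 0.03044 × $40,000,000 = $1,217,600.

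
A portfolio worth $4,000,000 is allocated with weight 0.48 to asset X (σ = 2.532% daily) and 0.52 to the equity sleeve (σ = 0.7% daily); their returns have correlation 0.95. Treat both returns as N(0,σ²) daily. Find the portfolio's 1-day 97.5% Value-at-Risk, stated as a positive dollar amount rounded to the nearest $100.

$122,700

σ_p² = 0.48²·2.532² + 0.52²·0.7² + 2·0.95·0.48·0.52·2.532·0.7 = 2.4501 (%²).
σ_p = √2.4501 = 1.565%.
At 97.5%, z = 1.960.
VaR = 1.960 × 1.565% = 3.067%; on $4,000,000 that is $122,680.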